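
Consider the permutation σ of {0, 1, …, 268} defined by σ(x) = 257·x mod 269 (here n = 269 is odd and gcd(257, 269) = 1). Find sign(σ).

Orbit of 149 under x↦257x: [149, 95, 205, 230, 199, 33, 142]… (length divides ord_269(257)).
2 cycles of lengths [268, 1].
269 − 2 = 267 transpositions; sign(π) = (−1)^267 = -1.

-1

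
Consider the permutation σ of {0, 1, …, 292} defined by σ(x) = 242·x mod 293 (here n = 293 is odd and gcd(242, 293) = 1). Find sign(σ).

Trace 35: π^k(35) = [35, 266, 205, 93, 238, 168, 222] for k=0..6.
Cycle type of π: 292 + 1; total 2 cycles.
With 2 cycles on 293 points, sign = (−1)^{293−2} = -1.

-1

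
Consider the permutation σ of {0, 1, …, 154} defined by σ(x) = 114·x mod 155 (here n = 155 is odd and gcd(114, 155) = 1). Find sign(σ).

Start at x=101: 101 → 44 → 56 → 29 → 51 → 79 → 16 → … (one orbit).
π_114 has 8 disjoint cycles with lengths [30, 30, 30, 30, 30, 2, 2, 1] on {0,…,154}.
155 − 8 = 147 transpositions; sign(π) = (−1)^147 = -1.
Zolotarev: (114|155) = -1, matching the cycle-count sign.

-1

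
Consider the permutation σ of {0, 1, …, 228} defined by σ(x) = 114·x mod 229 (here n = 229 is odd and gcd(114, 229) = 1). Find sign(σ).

Start at x=168: 168 → 145 → 42 → 208 → 125 → 52 → 203 → … (one orbit).
Cycle type of π: 76×3 + 1; total 4 cycles.
sign(π) = (−1)^{n − #cycles} = (−1)^{229−4} = (−1)^225 = -1.

-1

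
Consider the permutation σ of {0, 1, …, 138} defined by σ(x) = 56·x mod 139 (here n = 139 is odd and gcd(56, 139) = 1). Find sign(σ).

Orbit of 131 under x↦56x: [131, 108, 71, 84, 117, 19, 91]… (length divides ord_139(56)).
Decompose π into cycles: lengths [138, 1] (2 cycles, including the fixed point 0).
Σ(ℓ_i−1) = 139−2 = 137; sign = (−1)^137 = -1.

-1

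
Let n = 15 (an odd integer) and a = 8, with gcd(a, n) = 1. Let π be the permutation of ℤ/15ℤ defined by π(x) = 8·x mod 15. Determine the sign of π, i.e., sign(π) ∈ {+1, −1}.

Start at x=1: 1 → 8 → 4 → 2 → 1 (one orbit).
The orbit structure of x ↦ 8x mod 15: 5 orbits of sizes [4, 4, 4, 2, 1].
With 5 cycles on 15 points, sign = (−1)^{15−5} = +1.
Check: (8/15) = +1 by Zolotarev.

+1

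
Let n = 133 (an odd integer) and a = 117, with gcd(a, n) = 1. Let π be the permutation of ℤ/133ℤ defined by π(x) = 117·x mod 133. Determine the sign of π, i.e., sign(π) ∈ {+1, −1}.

Orbit of 33 under x↦117x: [33, 4, 69, 93, 108, 1, 117]… (length divides ord_133(117)).
The orbit structure of x ↦ 117x mod 133: 9 orbits of sizes [18, 18, 18, 18, 18, 18, 18, 6, 1].
9 cycles on 133: each ℓ→(−1)^(ℓ−1), product (−1)^124 = +1.

+1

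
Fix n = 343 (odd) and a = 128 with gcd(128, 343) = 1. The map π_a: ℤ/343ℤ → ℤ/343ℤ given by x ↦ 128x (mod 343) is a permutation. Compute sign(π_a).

+1

Trace 197: π^k(197) = [197, 177, 18, 246, 275, 214, 295] for k=0..6.
π_128 has 31 disjoint cycles with lengths [21, 21, 21, 21, 21, 21, 21, 21, 21, 21, 21, 21, 21, 21, 3, 3, 3, 3, 3, 3, 3, 3, 3, 3, 3, 3, 3, 3, 3, 3, 1] on {0,…,342}.
sign(π) = (−1)^{n − #cycles} = (−1)^{343−31} = (−1)^312 = +1.
Zolotarev: (128|343) = +1, matching the cycle-count sign.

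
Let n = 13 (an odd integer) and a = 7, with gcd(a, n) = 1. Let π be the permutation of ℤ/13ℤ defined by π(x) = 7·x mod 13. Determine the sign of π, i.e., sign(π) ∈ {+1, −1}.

Start at x=6: 6 → 3 → 8 → 4 → 2 → 1 → 7 → … (one orbit).
Cycle type of π: 12 + 1; total 2 cycles.
2 cycles on 13: each ℓ→(−1)^(ℓ−1), product (−1)^11 = -1.

-1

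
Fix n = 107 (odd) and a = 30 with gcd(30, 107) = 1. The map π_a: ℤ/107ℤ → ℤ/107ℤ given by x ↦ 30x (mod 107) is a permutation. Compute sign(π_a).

Trace 92: π^k(92) = [92, 85, 89, 102, 64, 101, 34] for k=0..6.
Cycle lengths of π_30 on ℤ/107ℤ: [53, 53, 1]; 3 cycles in total.
With 3 cycles on 107 points, sign = (−1)^{107−3} = +1.

+1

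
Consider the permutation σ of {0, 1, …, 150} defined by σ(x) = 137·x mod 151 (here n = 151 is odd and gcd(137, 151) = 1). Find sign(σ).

+1

Start at x=58: 58 → 94 → 43 → 2 → 123 → 90 → 99 → … (one orbit).
3 cycles of lengths [75, 75, 1].
151 − 3 = 148 transpositions; sign(π) = (−1)^148 = +1.
Via Zolotarev, sign(π_{137}) = (137|151) = +1.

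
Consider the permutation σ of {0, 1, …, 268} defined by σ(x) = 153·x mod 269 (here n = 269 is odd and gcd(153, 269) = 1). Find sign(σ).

-1

Orbit of 38 under x↦153x: [38, 165, 228, 183, 23, 22, 138]… (length divides ord_269(153)).
Cycle lengths of π_153 on ℤ/269ℤ: [268, 1]; 2 cycles in total.
Σ(ℓ_i−1) = 269−2 = 267; sign = (−1)^267 = -1.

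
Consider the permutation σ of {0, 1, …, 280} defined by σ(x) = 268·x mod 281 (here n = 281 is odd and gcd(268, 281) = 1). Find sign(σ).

Trace 31: π^k(31) = [31, 159, 181, 176, 241, 239, 265] for k=0..6.
The orbit structure of x ↦ 268x mod 281: 2 orbits of sizes [280, 1].
With 2 cycles on 281 points, sign = (−1)^{281−2} = -1.

-1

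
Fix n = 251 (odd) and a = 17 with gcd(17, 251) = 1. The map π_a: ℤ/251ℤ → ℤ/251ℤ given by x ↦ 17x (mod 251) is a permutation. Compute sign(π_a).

Trace 38: π^k(38) = [38, 144, 189, 201, 154, 108, 79] for k=0..6.
π_17 has 3 disjoint cycles with lengths [125, 125, 1] on {0,…,250}.
sign(π) = (−1)^{n − #cycles} = (−1)^{251−3} = (−1)^248 = +1.
(17|251)_J = +1 (Zolotarev's lemma cross-check).

+1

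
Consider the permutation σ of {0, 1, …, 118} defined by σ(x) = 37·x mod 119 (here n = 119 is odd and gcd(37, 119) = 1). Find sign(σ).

-1

Trace 93: π^k(93) = [93, 109, 106, 114, 53, 57, 86] for k=0..6.
The orbit structure of x ↦ 37x mod 119: 6 orbits of sizes [48, 48, 16, 3, 3, 1].
Σ(ℓ_i−1) = 119−6 = 113; sign = (−1)^113 = -1.
Zolotarev: (37|119) = -1, matching the cycle-count sign.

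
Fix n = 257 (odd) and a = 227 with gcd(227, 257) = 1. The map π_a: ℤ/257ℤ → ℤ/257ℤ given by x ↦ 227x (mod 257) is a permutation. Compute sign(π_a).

Start at x=121: 121 → 225 → 189 → 241 → 223 → 249 → 240 → … (one orbit).
Cycle lengths of π_227 on ℤ/257ℤ: [32, 32, 32, 32, 32, 32, 32, 32, 1]; 9 cycles in total.
257 − 9 = 248 transpositions; sign(π) = (−1)^248 = +1.

+1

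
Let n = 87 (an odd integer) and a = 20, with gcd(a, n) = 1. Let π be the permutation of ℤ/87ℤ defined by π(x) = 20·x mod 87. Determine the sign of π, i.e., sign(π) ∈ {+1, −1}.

Trace 23: π^k(23) = [23, 25, 65, 82, 74, 1, 20] for k=0..6.
Cycle lengths of π_20 on ℤ/87ℤ: [14, 14, 14, 14, 7, 7, 7, 7, 2, 1]; 10 cycles in total.
n − c = 87 − 10 = 77; sign = (−1)^77 = -1.
(20|87)_J = -1 (Zolotarev's lemma cross-check).

-1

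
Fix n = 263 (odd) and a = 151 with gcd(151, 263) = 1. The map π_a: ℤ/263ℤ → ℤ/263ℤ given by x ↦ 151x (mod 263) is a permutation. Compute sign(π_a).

+1

Orbit of 78 under x↦151x: [78, 206, 72, 89, 26, 244, 24]… (length divides ord_263(151)).
3 cycles of lengths [131, 131, 1].
With 3 cycles on 263 points, sign = (−1)^{263−3} = +1.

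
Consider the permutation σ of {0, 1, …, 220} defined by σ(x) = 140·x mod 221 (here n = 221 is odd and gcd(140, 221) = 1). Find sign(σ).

+1

Trace 4: π^k(4) = [4, 118, 166, 35, 38, 16, 30] for k=0..6.
The orbit structure of x ↦ 140x mod 221: 23 orbits of sizes [12, 12, 12, 12, 12, 12, 12, 12, 12, 12, 12, 12, 12, 12, 12, 12, 6, 6, 4, 4, 4, 4, 1].
Σ(ℓ_i−1) = 221−23 = 198; sign = (−1)^198 = +1.
The Jacobi symbol (140|221) = +1 (Zolotarev) agrees.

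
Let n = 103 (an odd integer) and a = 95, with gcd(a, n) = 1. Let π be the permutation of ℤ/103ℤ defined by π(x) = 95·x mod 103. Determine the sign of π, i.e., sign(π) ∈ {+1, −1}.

Trace 13: π^k(13) = [13, 102, 8, 39, 100, 24, 14] for k=0..6.
Cycle type of π: 34×3 + 1; total 4 cycles.
Σ(ℓ_i−1) = 103−4 = 99; sign = (−1)^99 = -1.

-1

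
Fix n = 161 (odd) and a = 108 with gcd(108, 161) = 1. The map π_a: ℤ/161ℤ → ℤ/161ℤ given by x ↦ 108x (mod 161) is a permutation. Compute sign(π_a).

-1

Orbit of 75 under x↦108x: [75, 50, 87, 58, 146, 151, 47]… (length divides ord_161(108)).
π_108 has 6 disjoint cycles with lengths [66, 66, 11, 11, 6, 1] on {0,…,160}.
161 − 6 = 155 transpositions; sign(π) = (−1)^155 = -1.
(108|161)_J = -1 (Zolotarev's lemma cross-check).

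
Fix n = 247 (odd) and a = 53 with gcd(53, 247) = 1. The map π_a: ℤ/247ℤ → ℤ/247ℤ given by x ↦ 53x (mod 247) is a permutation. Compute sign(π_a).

Orbit of 53 under x↦53x: [53, 92, 183, 66, 40, 144, 222]… (length divides ord_247(53)).
Cycle lengths of π_53 on ℤ/247ℤ: [18, 18, 18, 18, 18, 18, 18, 18, 18, 18, 18, 18, 18, 1, 1, 1, 1, 1, 1, 1, 1, 1, 1, 1, 1, 1]; 26 cycles in total.
sign(π) = (−1)^{n − #cycles} = (−1)^{247−26} = (−1)^221 = -1.

-1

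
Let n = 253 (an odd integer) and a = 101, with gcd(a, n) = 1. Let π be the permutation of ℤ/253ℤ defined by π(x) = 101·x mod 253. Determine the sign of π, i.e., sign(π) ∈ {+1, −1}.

Start at x=48: 48 → 41 → 93 → 32 → 196 → 62 → 190 → … (one orbit).
Cycle type of π: 110×2 + 11×2 + 10 + 1; total 6 cycles.
sign(π) = (−1)^{n − #cycles} = (−1)^{253−6} = (−1)^247 = -1.

-1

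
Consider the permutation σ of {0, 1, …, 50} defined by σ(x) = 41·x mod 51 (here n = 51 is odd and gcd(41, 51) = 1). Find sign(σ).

+1

Start at x=23: 23 → 25 → 5 → 1 → 41 → 49 → 20 → … (one orbit).
The orbit structure of x ↦ 41x mod 51: 5 orbits of sizes [16, 16, 16, 2, 1].
n − c = 51 − 5 = 46; sign = (−1)^46 = +1.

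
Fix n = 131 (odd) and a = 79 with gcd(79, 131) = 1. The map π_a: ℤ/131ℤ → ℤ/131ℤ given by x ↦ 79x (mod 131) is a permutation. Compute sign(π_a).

-1

Start at x=68: 68 → 1 → 79 → 84 → 86 → 113 → 19 → … (one orbit).
Cycle type of π: 26×5 + 1; total 6 cycles.
sign(π) = (−1)^{n − #cycles} = (−1)^{131−6} = (−1)^125 = -1.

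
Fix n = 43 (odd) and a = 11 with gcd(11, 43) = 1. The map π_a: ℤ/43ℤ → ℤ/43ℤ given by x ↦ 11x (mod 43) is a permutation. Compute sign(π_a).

+1

Orbit of 4 under x↦11x: [4, 1, 11, 35, 41, 21, 16]… (length divides ord_43(11)).
7 cycles of lengths [7, 7, 7, 7, 7, 7, 1].
n − c = 43 − 7 = 36; sign = (−1)^36 = +1.
Via Zolotarev, sign(π_{11}) = (11|43) = +1.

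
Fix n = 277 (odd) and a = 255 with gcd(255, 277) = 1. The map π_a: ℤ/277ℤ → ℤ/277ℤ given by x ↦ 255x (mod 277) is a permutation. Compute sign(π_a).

Start at x=213: 213 → 23 → 48 → 52 → 241 → 238 → 27 → … (one orbit).
5 cycles of lengths [69, 69, 69, 69, 1].
With 5 cycles on 277 points, sign = (−1)^{277−5} = +1.
Zolotarev: (255|277) = +1, matching the cycle-count sign.

+1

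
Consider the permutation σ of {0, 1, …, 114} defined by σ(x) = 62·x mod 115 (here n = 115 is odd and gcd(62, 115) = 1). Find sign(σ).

Trace 39: π^k(39) = [39, 3, 71, 32, 29, 73, 41] for k=0..6.
Cycle lengths of π_62 on ℤ/115ℤ: [44, 44, 11, 11, 4, 1]; 6 cycles in total.
Σ(ℓ_i−1) = 115−6 = 109; sign = (−1)^109 = -1.
Via Zolotarev, sign(π_{62}) = (62|115) = -1.

-1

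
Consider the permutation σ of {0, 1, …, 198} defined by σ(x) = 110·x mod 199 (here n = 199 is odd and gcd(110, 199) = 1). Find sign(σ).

Start at x=98: 98 → 34 → 158 → 67 → 7 → 173 → 125 → … (one orbit).
Decompose π into cycles: lengths [198, 1] (2 cycles, including the fixed point 0).
Σ(ℓ_i−1) = 199−2 = 197; sign = (−1)^197 = -1.
The Jacobi symbol (110|199) = -1 (Zolotarev) agrees.

-1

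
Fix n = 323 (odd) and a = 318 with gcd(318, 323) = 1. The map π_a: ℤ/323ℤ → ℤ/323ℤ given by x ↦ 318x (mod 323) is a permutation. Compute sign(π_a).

Orbit of 249 under x↦318x: [249, 47, 88, 206, 262, 305, 90]… (length divides ord_323(318)).
Cycle type of π: 144×2 + 18 + 16 + 1; total 5 cycles.
sign(π) = (−1)^{n − #cycles} = (−1)^{323−5} = (−1)^318 = +1.

+1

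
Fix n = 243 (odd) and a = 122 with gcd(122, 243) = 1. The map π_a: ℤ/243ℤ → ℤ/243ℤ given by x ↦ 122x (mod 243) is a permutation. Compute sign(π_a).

Trace 211: π^k(211) = [211, 227, 235, 239, 241, 242, 121] for k=0..6.
The orbit structure of x ↦ 122x mod 243: 6 orbits of sizes [162, 54, 18, 6, 2, 1].
With 6 cycles on 243 points, sign = (−1)^{243−6} = -1.
Via Zolotarev, sign(π_{122}) = (122|243) = -1.

-1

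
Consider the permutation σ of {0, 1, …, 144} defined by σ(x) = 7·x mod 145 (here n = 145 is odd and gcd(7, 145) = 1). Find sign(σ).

-1

Orbit of 136 under x↦7x: [136, 82, 139, 103, 141, 117, 94]… (length divides ord_145(7)).
Cycle type of π: 28×4 + 7×4 + 4 + 1; total 10 cycles.
145 − 10 = 135 transpositions; sign(π) = (−1)^135 = -1.
Check: (7/145) = -1 by Zolotarev.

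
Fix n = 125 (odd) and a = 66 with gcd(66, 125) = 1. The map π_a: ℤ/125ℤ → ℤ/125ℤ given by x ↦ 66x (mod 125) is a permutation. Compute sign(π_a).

Trace 46: π^k(46) = [46, 36, 1, 66, 106, 121, 111] for k=0..6.
The orbit structure of x ↦ 66x mod 125: 13 orbits of sizes [25, 25, 25, 25, 5, 5, 5, 5, 1, 1, 1, 1, 1].
125 − 13 = 112 transpositions; sign(π) = (−1)^112 = +1.

+1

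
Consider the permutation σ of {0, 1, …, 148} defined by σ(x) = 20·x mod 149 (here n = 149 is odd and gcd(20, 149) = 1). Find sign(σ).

+1

Trace 4: π^k(4) = [4, 80, 110, 114, 45, 6, 120] for k=0..6.
3 cycles of lengths [74, 74, 1].
149 − 3 = 146 transpositions; sign(π) = (−1)^146 = +1.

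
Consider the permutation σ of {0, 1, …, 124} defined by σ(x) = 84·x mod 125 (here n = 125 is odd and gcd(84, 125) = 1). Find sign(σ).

Trace 119: π^k(119) = [119, 121, 39, 26, 59, 81, 54] for k=0..6.
Cycle type of π: 50×2 + 10×2 + 2×2 + 1; total 7 cycles.
Σ(ℓ_i−1) = 125−7 = 118; sign = (−1)^118 = +1.
Zolotarev: (84|125) = +1, matching the cycle-count sign.

+1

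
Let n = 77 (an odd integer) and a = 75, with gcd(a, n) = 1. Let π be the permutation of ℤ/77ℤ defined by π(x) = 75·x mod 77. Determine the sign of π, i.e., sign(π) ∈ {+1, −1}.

-1

Start at x=34: 34 → 9 → 59 → 36 → 5 → 67 → 20 → … (one orbit).
The orbit structure of x ↦ 75x mod 77: 6 orbits of sizes [30, 30, 6, 5, 5, 1].
Σ(ℓ_i−1) = 77−6 = 71; sign = (−1)^71 = -1.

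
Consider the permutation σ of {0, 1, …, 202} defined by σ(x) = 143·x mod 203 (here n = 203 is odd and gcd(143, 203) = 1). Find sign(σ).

Start at x=107: 107 → 76 → 109 → 159 → 1 → 143 → 149 → … (one orbit).
The orbit structure of x ↦ 143x mod 203: 5 orbits of sizes [84, 84, 28, 6, 1].
5 cycles on 203: each ℓ→(−1)^(ℓ−1), product (−1)^198 = +1.
Check: (143/203) = +1 by Zolotarev.

+1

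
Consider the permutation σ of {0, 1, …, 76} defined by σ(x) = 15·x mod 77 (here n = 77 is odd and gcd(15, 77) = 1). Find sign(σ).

+1

Trace 36: π^k(36) = [36, 1, 15, 71, 64] for k=0..4.
21 cycles of lengths [5, 5, 5, 5, 5, 5, 5, 5, 5, 5, 5, 5, 5, 5, 1, 1, 1, 1, 1, 1, 1].
With 21 cycles on 77 points, sign = (−1)^{77−21} = +1.
(15|77)_J = +1 (Zolotarev's lemma cross-check).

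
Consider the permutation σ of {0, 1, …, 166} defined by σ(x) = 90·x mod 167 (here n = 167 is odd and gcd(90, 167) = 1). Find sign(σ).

Trace 140: π^k(140) = [140, 75, 70, 121, 35, 144, 101] for k=0..6.
π_90 has 2 disjoint cycles with lengths [166, 1] on {0,…,166}.
n − c = 167 − 2 = 165; sign = (−1)^165 = -1.

-1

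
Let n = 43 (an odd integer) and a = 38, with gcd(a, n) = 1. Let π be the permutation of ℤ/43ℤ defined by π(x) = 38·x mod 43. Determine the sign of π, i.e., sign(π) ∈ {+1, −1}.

+1

Trace 4: π^k(4) = [4, 23, 14, 16, 6, 13, 21] for k=0..6.
Decompose π into cycles: lengths [21, 21, 1] (3 cycles, including the fixed point 0).
Σ(ℓ_i−1) = 43−3 = 40; sign = (−1)^40 = +1.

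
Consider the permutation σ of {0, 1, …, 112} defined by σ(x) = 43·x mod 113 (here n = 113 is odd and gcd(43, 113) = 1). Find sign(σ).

-1

Orbit of 99 under x↦43x: [99, 76, 104, 65, 83, 66, 13]… (length divides ord_113(43)).
2 cycles of lengths [112, 1].
sign(π) = (−1)^{n − #cycles} = (−1)^{113−2} = (−1)^111 = -1.
(43|113)_J = -1 (Zolotarev's lemma cross-check).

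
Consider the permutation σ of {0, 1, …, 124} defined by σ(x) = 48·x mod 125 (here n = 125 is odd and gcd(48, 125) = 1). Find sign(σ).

Trace 26: π^k(26) = [26, 123, 29, 17, 66, 43, 64] for k=0..6.
The orbit structure of x ↦ 48x mod 125: 4 orbits of sizes [100, 20, 4, 1].
sign(π) = (−1)^{n − #cycles} = (−1)^{125−4} = (−1)^121 = -1.

-1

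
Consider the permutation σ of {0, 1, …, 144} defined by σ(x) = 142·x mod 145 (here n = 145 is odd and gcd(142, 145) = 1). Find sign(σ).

+1

Trace 98: π^k(98) = [98, 141, 12, 109, 108, 111, 102] for k=0..6.
Cycle lengths of π_142 on ℤ/145ℤ: [28, 28, 28, 28, 28, 4, 1]; 7 cycles in total.
sign(π) = (−1)^{n − #cycles} = (−1)^{145−7} = (−1)^138 = +1.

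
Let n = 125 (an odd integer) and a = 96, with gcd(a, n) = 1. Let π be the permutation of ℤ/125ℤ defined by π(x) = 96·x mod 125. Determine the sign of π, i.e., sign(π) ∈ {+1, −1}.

Trace 46: π^k(46) = [46, 41, 61, 106, 51, 21, 16] for k=0..6.
Cycle lengths of π_96 on ℤ/125ℤ: [25, 25, 25, 25, 5, 5, 5, 5, 1, 1, 1, 1, 1]; 13 cycles in total.
Σ(ℓ_i−1) = 125−13 = 112; sign = (−1)^112 = +1.
Via Zolotarev, sign(π_{96}) = (96|125) = +1.

+1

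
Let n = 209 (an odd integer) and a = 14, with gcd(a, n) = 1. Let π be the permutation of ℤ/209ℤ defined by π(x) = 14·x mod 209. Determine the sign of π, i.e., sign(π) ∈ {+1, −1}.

Orbit of 9 under x↦14x: [9, 126, 92, 34, 58, 185, 82]… (length divides ord_209(14)).
π_14 has 6 disjoint cycles with lengths [90, 90, 18, 5, 5, 1] on {0,…,208}.
n − c = 209 − 6 = 203; sign = (−1)^203 = -1.
Via Zolotarev, sign(π_{14}) = (14|209) = -1.

-1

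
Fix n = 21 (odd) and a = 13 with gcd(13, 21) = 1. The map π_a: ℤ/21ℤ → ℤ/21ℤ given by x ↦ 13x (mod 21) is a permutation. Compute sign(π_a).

Start at x=13: 13 → 1 → 13 (one orbit).
Cycle type of π: 2×9 + 1×3; total 12 cycles.
sign(π) = (−1)^{n − #cycles} = (−1)^{21−12} = (−1)^9 = -1.
(13|21)_J = -1 (Zolotarev's lemma cross-check).

-1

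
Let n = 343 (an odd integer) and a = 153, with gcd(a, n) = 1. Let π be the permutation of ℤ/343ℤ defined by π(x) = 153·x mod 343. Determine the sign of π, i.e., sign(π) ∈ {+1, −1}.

Start at x=204: 204 → 342 → 190 → 258 → 29 → 321 → 64 → … (one orbit).
Cycle lengths of π_153 on ℤ/343ℤ: [98, 98, 98, 14, 14, 14, 2, 2, 2, 1]; 10 cycles in total.
sign(π) = (−1)^{n − #cycles} = (−1)^{343−10} = (−1)^333 = -1.
The Jacobi symbol (153|343) = -1 (Zolotarev) agrees.

-1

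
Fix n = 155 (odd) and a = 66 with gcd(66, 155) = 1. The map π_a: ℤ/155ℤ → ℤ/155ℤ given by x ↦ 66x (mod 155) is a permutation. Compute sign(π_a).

Orbit of 16 under x↦66x: [16, 126, 101, 1, 66]… (length divides ord_155(66)).
35 cycles of lengths [5, 5, 5, 5, 5, 5, 5, 5, 5, 5, 5, 5, 5, 5, 5, 5, 5, 5, 5, 5, 5, 5, 5, 5, 5, 5, 5, 5, 5, 5, 1, 1, 1, 1, 1].
n − c = 155 − 35 = 120; sign = (−1)^120 = +1.

+1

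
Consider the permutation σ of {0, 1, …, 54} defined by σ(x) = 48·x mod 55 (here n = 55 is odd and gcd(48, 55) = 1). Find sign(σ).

-1

Start at x=3: 3 → 34 → 37 → 16 → 53 → 14 → 12 → … (one orbit).
Cycle type of π: 20×2 + 5×2 + 4 + 1; total 6 cycles.
With 6 cycles on 55 points, sign = (−1)^{55−6} = -1.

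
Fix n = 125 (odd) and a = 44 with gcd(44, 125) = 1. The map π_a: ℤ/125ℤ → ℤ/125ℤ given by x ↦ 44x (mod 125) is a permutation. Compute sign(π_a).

+1

Orbit of 111 under x↦44x: [111, 9, 21, 49, 31, 114, 16]… (length divides ord_125(44)).
Decompose π into cycles: lengths [50, 50, 10, 10, 2, 2, 1] (7 cycles, including the fixed point 0).
Σ(ℓ_i−1) = 125−7 = 118; sign = (−1)^118 = +1.
Check: (44/125) = +1 by Zolotarev.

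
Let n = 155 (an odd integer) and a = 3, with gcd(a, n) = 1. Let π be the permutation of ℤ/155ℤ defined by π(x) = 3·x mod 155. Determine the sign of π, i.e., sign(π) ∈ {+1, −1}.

+1

Trace 121: π^k(121) = [121, 53, 4, 12, 36, 108, 14] for k=0..6.
Cycle type of π: 60×2 + 30 + 4 + 1; total 5 cycles.
sign(π) = (−1)^{n − #cycles} = (−1)^{155−5} = (−1)^150 = +1.
(3|155)_J = +1 (Zolotarev's lemma cross-check).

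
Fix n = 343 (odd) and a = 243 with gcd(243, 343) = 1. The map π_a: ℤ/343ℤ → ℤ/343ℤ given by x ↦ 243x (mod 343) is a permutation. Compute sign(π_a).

-1

Trace 108: π^k(108) = [108, 176, 236, 67, 160, 121, 248] for k=0..6.
π_243 has 4 disjoint cycles with lengths [294, 42, 6, 1] on {0,…,342}.
n − c = 343 − 4 = 339; sign = (−1)^339 = -1.
(243|343)_J = -1 (Zolotarev's lemma cross-check).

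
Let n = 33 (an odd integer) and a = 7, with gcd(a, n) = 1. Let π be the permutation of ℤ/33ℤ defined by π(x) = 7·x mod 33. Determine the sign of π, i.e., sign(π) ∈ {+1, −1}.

Start at x=19: 19 → 1 → 7 → 16 → 13 → 25 → 10 → … (one orbit).
The orbit structure of x ↦ 7x mod 33: 6 orbits of sizes [10, 10, 10, 1, 1, 1].
With 6 cycles on 33 points, sign = (−1)^{33−6} = -1.
Via Zolotarev, sign(π_{7}) = (7|33) = -1.

-1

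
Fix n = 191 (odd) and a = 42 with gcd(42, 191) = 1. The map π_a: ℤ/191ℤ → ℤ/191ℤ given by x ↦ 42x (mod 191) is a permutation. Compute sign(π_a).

-1

Trace 156: π^k(156) = [156, 58, 144, 127, 177, 176, 134] for k=0..6.
The orbit structure of x ↦ 42x mod 191: 2 orbits of sizes [190, 1].
2 cycles on 191: each ℓ→(−1)^(ℓ−1), product (−1)^189 = -1.
Check: (42/191) = -1 by Zolotarev.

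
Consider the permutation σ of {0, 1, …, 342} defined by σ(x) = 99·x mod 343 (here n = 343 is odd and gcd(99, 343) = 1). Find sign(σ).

Trace 197: π^k(197) = [197, 295, 50, 148, 246, 1, 99] for k=0..6.
Decompose π into cycles: lengths [7, 7, 7, 7, 7, 7, 7, 7, 7, 7, 7, 7, 7, 7, 7, 7, 7, 7, 7, 7, 7, 7, 7, 7, 7, 7, 7, 7, 7, 7, 7, 7, 7, 7, 7, 7, 7, 7, 7, 7, 7, 7, 1, 1, 1, 1, 1, 1, 1, 1, 1, 1, 1, 1, 1, 1, 1, 1, 1, 1, 1, 1, 1, 1, 1, 1, 1, 1, 1, 1, 1, 1, 1, 1, 1, 1, 1, 1, 1, 1, 1, 1, 1, 1, 1, 1, 1, 1, 1, 1, 1] (91 cycles, including the fixed point 0).
With 91 cycles on 343 points, sign = (−1)^{343−91} = +1.

+1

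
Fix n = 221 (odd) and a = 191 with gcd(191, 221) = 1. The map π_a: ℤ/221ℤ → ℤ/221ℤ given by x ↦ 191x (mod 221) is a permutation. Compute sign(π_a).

Start at x=81: 81 → 1 → 191 → 16 → 183 → 35 → 55 → … (one orbit).
π_191 has 25 disjoint cycles with lengths [12, 12, 12, 12, 12, 12, 12, 12, 12, 12, 12, 12, 12, 12, 12, 12, 4, 4, 4, 4, 3, 3, 3, 3, 1] on {0,…,220}.
221 − 25 = 196 transpositions; sign(π) = (−1)^196 = +1.
(191|221)_J = +1 (Zolotarev's lemma cross-check).

+1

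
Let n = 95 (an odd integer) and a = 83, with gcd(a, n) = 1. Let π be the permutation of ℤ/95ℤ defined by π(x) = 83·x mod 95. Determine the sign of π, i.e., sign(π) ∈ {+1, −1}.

-1

Trace 49: π^k(49) = [49, 77, 26, 68, 39, 7, 11] for k=0..6.
The orbit structure of x ↦ 83x mod 95: 14 orbits of sizes [12, 12, 12, 12, 12, 12, 4, 3, 3, 3, 3, 3, 3, 1].
Σ(ℓ_i−1) = 95−14 = 81; sign = (−1)^81 = -1.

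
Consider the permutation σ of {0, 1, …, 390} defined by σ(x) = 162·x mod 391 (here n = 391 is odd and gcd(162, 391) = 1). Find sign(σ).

+1

Trace 1: π^k(1) = [1, 162, 47, 185, 254, 93, 208] for k=0..6.
69 cycles of lengths [8, 8, 8, 8, 8, 8, 8, 8, 8, 8, 8, 8, 8, 8, 8, 8, 8, 8, 8, 8, 8, 8, 8, 8, 8, 8, 8, 8, 8, 8, 8, 8, 8, 8, 8, 8, 8, 8, 8, 8, 8, 8, 8, 8, 8, 8, 1, 1, 1, 1, 1, 1, 1, 1, 1, 1, 1, 1, 1, 1, 1, 1, 1, 1, 1, 1, 1, 1, 1].
Σ(ℓ_i−1) = 391−69 = 322; sign = (−1)^322 = +1.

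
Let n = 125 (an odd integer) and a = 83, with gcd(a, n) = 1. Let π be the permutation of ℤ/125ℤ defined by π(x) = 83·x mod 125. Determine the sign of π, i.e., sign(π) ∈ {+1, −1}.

Trace 68: π^k(68) = [68, 19, 77, 16, 78, 99, 92] for k=0..6.
Cycle lengths of π_83 on ℤ/125ℤ: [100, 20, 4, 1]; 4 cycles in total.
Σ(ℓ_i−1) = 125−4 = 121; sign = (−1)^121 = -1.
(83|125)_J = -1 (Zolotarev's lemma cross-check).

-1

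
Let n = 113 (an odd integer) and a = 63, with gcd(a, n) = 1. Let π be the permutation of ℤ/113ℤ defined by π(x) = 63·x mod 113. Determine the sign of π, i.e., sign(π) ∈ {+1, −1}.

+1

Orbit of 26 under x↦63x: [26, 56, 25, 106, 11, 15, 41]… (length divides ord_113(63)).
The orbit structure of x ↦ 63x mod 113: 3 orbits of sizes [56, 56, 1].
113 − 3 = 110 transpositions; sign(π) = (−1)^110 = +1.
The Jacobi symbol (63|113) = +1 (Zolotarev) agrees.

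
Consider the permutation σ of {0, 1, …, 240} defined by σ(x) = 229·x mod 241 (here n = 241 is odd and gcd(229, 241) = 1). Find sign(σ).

+1

Start at x=20: 20 → 1 → 229 → 144 → 200 → 10 → 121 → … (one orbit).
3 cycles of lengths [120, 120, 1].
3 cycles on 241: each ℓ→(−1)^(ℓ−1), product (−1)^238 = +1.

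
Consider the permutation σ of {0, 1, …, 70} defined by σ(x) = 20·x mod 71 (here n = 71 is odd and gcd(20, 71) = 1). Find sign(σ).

+1

Orbit of 48 under x↦20x: [48, 37, 30, 32, 1, 20, 45]… (length divides ord_71(20)).
The orbit structure of x ↦ 20x mod 71: 11 orbits of sizes [7, 7, 7, 7, 7, 7, 7, 7, 7, 7, 1].
71 − 11 = 60 transpositions; sign(π) = (−1)^60 = +1.
(20|71)_J = +1 (Zolotarev's lemma cross-check).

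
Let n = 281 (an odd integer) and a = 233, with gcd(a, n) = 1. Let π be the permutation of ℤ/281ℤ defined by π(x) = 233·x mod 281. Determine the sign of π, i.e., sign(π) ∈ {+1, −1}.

Trace 31: π^k(31) = [31, 198, 50, 129, 271, 199, 2] for k=0..6.
The orbit structure of x ↦ 233x mod 281: 2 orbits of sizes [280, 1].
With 2 cycles on 281 points, sign = (−1)^{281−2} = -1.
(233|281)_J = -1 (Zolotarev's lemma cross-check).

-1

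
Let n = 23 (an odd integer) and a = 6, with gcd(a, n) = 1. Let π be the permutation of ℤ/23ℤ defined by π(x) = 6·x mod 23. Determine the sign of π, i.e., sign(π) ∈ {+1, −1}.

Orbit of 9 under x↦6x: [9, 8, 2, 12, 3, 18, 16]… (length divides ord_23(6)).
π_6 has 3 disjoint cycles with lengths [11, 11, 1] on {0,…,22}.
With 3 cycles on 23 points, sign = (−1)^{23−3} = +1.
Via Zolotarev, sign(π_{6}) = (6|23) = +1.

+1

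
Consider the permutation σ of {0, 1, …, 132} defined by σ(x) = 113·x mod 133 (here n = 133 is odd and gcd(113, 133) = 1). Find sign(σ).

-1

Start at x=113: 113 → 1 → 113 (one orbit).
Cycle lengths of π_113 on ℤ/133ℤ: [2, 2, 2, 2, 2, 2, 2, 2, 2, 2, 2, 2, 2, 2, 2, 2, 2, 2, 2, 2, 2, 2, 2, 2, 2, 2, 2, 2, 2, 2, 2, 2, 2, 2, 2, 2, 2, 2, 2, 2, 2, 2, 2, 2, 2, 2, 2, 2, 2, 2, 2, 2, 2, 2, 2, 2, 2, 2, 2, 2, 2, 2, 2, 1, 1, 1, 1, 1, 1, 1]; 70 cycles in total.
sign(π) = (−1)^{n − #cycles} = (−1)^{133−70} = (−1)^63 = -1.
Zolotarev: (113|133) = -1, matching the cycle-count sign.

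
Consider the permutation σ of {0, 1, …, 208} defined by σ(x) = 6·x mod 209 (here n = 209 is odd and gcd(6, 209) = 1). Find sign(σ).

Orbit of 35 under x↦6x: [35, 1, 6, 36, 7, 42, 43]… (length divides ord_209(6)).
6 cycles of lengths [90, 90, 10, 9, 9, 1].
209 − 6 = 203 transpositions; sign(π) = (−1)^203 = -1.
(6|209)_J = -1 (Zolotarev's lemma cross-check).

-1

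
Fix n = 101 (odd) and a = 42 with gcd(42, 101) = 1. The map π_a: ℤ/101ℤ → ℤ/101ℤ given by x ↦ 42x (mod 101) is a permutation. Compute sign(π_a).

Orbit of 57 under x↦42x: [57, 71, 53, 4, 67, 87, 18]… (length divides ord_101(42)).
2 cycles of lengths [100, 1].
n − c = 101 − 2 = 99; sign = (−1)^99 = -1.

-1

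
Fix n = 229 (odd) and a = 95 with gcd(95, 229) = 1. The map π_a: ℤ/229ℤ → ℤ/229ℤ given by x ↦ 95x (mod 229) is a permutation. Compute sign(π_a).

+1

Orbit of 228 under x↦95x: [228, 134, 135, 1, 95, 94]… (length divides ord_229(95)).
Cycle type of π: 6×38 + 1; total 39 cycles.
Σ(ℓ_i−1) = 229−39 = 190; sign = (−1)^190 = +1.
The Jacobi symbol (95|229) = +1 (Zolotarev) agrees.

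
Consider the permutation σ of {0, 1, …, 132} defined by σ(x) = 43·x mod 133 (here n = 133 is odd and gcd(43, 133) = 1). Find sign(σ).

Start at x=99: 99 → 1 → 43 → 120 → 106 → 36 → 85 → … (one orbit).
Cycle type of π: 9×14 + 1×7; total 21 cycles.
21 cycles on 133: each ℓ→(−1)^(ℓ−1), product (−1)^112 = +1.
The Jacobi symbol (43|133) = +1 (Zolotarev) agrees.

+1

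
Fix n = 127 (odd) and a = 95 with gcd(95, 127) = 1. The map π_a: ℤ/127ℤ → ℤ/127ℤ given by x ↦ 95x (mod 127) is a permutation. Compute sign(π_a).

-1

Orbit of 16 under x↦95x: [16, 123, 1, 95, 8, 125, 64]… (length divides ord_127(95)).
Decompose π into cycles: lengths [14, 14, 14, 14, 14, 14, 14, 14, 14, 1] (10 cycles, including the fixed point 0).
127 − 10 = 117 transpositions; sign(π) = (−1)^117 = -1.
Zolotarev: (95|127) = -1, matching the cycle-count sign.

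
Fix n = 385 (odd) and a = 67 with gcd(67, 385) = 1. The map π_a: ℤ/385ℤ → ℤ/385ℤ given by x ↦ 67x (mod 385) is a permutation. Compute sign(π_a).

Trace 298: π^k(298) = [298, 331, 232, 144, 23, 1, 67] for k=0..6.
The orbit structure of x ↦ 67x mod 385: 66 orbits of sizes [12, 12, 12, 12, 12, 12, 12, 12, 12, 12, 12, 12, 12, 12, 12, 12, 12, 12, 12, 12, 12, 12, 4, 4, 4, 4, 4, 4, 4, 4, 4, 4, 4, 3, 3, 3, 3, 3, 3, 3, 3, 3, 3, 3, 3, 3, 3, 3, 3, 3, 3, 3, 3, 3, 3, 1, 1, 1, 1, 1, 1, 1, 1, 1, 1, 1].
66 cycles on 385: each ℓ→(−1)^(ℓ−1), product (−1)^319 = -1.

-1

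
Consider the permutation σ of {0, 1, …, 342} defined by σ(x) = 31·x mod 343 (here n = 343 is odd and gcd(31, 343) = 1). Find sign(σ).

Start at x=99: 99 → 325 → 128 → 195 → 214 → 117 → 197 → … (one orbit).
16 cycles of lengths [42, 42, 42, 42, 42, 42, 42, 6, 6, 6, 6, 6, 6, 6, 6, 1].
Σ(ℓ_i−1) = 343−16 = 327; sign = (−1)^327 = -1.
(31|343)_J = -1 (Zolotarev's lemma cross-check).

-1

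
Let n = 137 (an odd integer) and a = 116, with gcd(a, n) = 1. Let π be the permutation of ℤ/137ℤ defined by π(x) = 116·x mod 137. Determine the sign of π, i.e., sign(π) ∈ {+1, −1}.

-1

Start at x=7: 7 → 127 → 73 → 111 → 135 → 42 → 77 → … (one orbit).
Cycle type of π: 136 + 1; total 2 cycles.
n − c = 137 − 2 = 135; sign = (−1)^135 = -1.
Check: (116/137) = -1 by Zolotarev.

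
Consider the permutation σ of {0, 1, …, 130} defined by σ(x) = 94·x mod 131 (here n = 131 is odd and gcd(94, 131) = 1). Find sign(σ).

+1

Trace 112: π^k(112) = [112, 48, 58, 81, 16, 63, 27] for k=0..6.
Cycle type of π: 65×2 + 1; total 3 cycles.
131 − 3 = 128 transpositions; sign(π) = (−1)^128 = +1.
Check: (94/131) = +1 by Zolotarev.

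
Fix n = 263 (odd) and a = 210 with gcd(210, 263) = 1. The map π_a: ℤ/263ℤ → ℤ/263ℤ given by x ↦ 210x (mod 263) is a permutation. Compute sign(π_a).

+1

Start at x=140: 140 → 207 → 75 → 233 → 12 → 153 → 44 → … (one orbit).
Decompose π into cycles: lengths [131, 131, 1] (3 cycles, including the fixed point 0).
Σ(ℓ_i−1) = 263−3 = 260; sign = (−1)^260 = +1.
Check: (210/263) = +1 by Zolotarev.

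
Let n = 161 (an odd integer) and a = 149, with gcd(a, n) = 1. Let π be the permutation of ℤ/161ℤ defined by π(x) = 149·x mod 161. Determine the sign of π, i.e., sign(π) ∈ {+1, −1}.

Start at x=114: 114 → 81 → 155 → 72 → 102 → 64 → 37 → … (one orbit).
The orbit structure of x ↦ 149x mod 161: 6 orbits of sizes [66, 66, 22, 3, 3, 1].
sign(π) = (−1)^{n − #cycles} = (−1)^{161−6} = (−1)^155 = -1.
Via Zolotarev, sign(π_{149}) = (149|161) = -1.

-1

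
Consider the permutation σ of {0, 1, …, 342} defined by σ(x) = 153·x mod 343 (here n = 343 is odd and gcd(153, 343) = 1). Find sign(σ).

Trace 260: π^k(260) = [260, 335, 148, 6, 232, 167, 169] for k=0..6.
Cycle type of π: 98×3 + 14×3 + 2×3 + 1; total 10 cycles.
With 10 cycles on 343 points, sign = (−1)^{343−10} = -1.
The Jacobi symbol (153|343) = -1 (Zolotarev) agrees.

-1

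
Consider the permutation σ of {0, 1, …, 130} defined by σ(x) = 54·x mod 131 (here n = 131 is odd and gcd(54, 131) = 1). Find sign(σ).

-1

Start at x=10: 10 → 16 → 78 → 20 → 32 → 25 → 40 → … (one orbit).
Cycle lengths of π_54 on ℤ/131ℤ: [130, 1]; 2 cycles in total.
2 cycles on 131: each ℓ→(−1)^(ℓ−1), product (−1)^129 = -1.
Zolotarev: (54|131) = -1, matching the cycle-count sign.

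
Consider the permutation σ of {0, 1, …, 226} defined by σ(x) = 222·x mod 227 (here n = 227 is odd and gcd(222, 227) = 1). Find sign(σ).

+1

Start at x=73: 73 → 89 → 9 → 182 → 225 → 10 → 177 → … (one orbit).
Cycle type of π: 113×2 + 1; total 3 cycles.
227 − 3 = 224 transpositions; sign(π) = (−1)^224 = +1.
Zolotarev: (222|227) = +1, matching the cycle-count sign.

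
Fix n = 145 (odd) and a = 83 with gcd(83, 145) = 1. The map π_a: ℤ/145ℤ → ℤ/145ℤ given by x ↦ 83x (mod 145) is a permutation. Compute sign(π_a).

-1

Orbit of 88 under x↦83x: [88, 54, 132, 81, 53, 49, 7]… (length divides ord_145(83)).
Cycle type of π: 28×4 + 7×4 + 4 + 1; total 10 cycles.
sign(π) = (−1)^{n − #cycles} = (−1)^{145−10} = (−1)^135 = -1.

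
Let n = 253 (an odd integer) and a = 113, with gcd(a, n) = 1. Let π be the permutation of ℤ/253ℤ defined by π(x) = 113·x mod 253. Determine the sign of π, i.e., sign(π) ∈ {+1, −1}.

Trace 224: π^k(224) = [224, 12, 91, 163, 203, 169, 122] for k=0..6.
Cycle lengths of π_113 on ℤ/253ℤ: [110, 110, 22, 5, 5, 1]; 6 cycles in total.
With 6 cycles on 253 points, sign = (−1)^{253−6} = -1.
Via Zolotarev, sign(π_{113}) = (113|253) = -1.

-1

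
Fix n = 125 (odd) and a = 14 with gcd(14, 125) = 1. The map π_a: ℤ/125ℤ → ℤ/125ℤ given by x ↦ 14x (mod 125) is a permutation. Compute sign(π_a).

+1

Start at x=81: 81 → 9 → 1 → 14 → 71 → 119 → 41 → … (one orbit).
π_14 has 7 disjoint cycles with lengths [50, 50, 10, 10, 2, 2, 1] on {0,…,124}.
sign(π) = (−1)^{n − #cycles} = (−1)^{125−7} = (−1)^118 = +1.
The Jacobi symbol (14|125) = +1 (Zolotarev) agrees.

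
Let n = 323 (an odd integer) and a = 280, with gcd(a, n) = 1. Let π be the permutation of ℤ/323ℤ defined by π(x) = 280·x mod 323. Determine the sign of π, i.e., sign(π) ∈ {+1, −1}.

-1

Orbit of 298 under x↦280x: [298, 106, 287, 256, 297, 149, 53]… (length divides ord_323(280)).
Cycle lengths of π_280 on ℤ/323ℤ: [72, 72, 72, 72, 18, 8, 8, 1]; 8 cycles in total.
Σ(ℓ_i−1) = 323−8 = 315; sign = (−1)^315 = -1.
Via Zolotarev, sign(π_{280}) = (280|323) = -1.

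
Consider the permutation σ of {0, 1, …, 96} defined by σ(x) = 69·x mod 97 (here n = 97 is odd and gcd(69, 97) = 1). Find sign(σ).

Start at x=19: 19 → 50 → 55 → 12 → 52 → 96 → 28 → … (one orbit).
The orbit structure of x ↦ 69x mod 97: 4 orbits of sizes [32, 32, 32, 1].
With 4 cycles on 97 points, sign = (−1)^{97−4} = -1.
(69|97)_J = -1 (Zolotarev's lemma cross-check).

-1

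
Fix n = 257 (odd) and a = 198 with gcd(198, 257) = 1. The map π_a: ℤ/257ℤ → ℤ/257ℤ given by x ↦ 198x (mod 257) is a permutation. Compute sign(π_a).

+1

Orbit of 29 under x↦198x: [29, 88, 205, 241, 173, 73, 62]… (length divides ord_257(198)).
Cycle type of π: 128×2 + 1; total 3 cycles.
Σ(ℓ_i−1) = 257−3 = 254; sign = (−1)^254 = +1.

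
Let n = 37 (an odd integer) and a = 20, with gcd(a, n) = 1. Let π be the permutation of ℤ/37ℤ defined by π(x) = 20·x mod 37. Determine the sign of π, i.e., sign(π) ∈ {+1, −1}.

-1

Orbit of 8 under x↦20x: [8, 12, 18, 27, 22, 33, 31]… (length divides ord_37(20)).
π_20 has 2 disjoint cycles with lengths [36, 1] on {0,…,36}.
37 − 2 = 35 transpositions; sign(π) = (−1)^35 = -1.
(20|37)_J = -1 (Zolotarev's lemma cross-check).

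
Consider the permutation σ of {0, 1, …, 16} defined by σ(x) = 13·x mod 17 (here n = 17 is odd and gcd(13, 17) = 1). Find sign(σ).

+1

Orbit of 13 under x↦13x: [13, 16, 4, 1]… (length divides ord_17(13)).
The orbit structure of x ↦ 13x mod 17: 5 orbits of sizes [4, 4, 4, 4, 1].
n − c = 17 − 5 = 12; sign = (−1)^12 = +1.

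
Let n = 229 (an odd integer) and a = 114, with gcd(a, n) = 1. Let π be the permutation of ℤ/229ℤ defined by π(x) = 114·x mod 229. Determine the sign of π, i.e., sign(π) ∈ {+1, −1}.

Start at x=195: 195 → 17 → 106 → 176 → 141 → 44 → 207 → … (one orbit).
Cycle type of π: 76×3 + 1; total 4 cycles.
4 cycles on 229: each ℓ→(−1)^(ℓ−1), product (−1)^225 = -1.
Check: (114/229) = -1 by Zolotarev.

-1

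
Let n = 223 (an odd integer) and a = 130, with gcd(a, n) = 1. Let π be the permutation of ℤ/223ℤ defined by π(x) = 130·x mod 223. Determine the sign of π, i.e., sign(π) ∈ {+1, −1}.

+1

Trace 200: π^k(200) = [200, 132, 212, 131, 82, 179, 78] for k=0..6.
3 cycles of lengths [111, 111, 1].
223 − 3 = 220 transpositions; sign(π) = (−1)^220 = +1.
The Jacobi symbol (130|223) = +1 (Zolotarev) agrees.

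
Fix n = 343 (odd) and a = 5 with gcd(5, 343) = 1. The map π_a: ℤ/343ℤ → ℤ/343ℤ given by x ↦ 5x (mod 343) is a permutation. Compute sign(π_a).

Start at x=95: 95 → 132 → 317 → 213 → 36 → 180 → 214 → … (one orbit).
Decompose π into cycles: lengths [294, 42, 6, 1] (4 cycles, including the fixed point 0).
343 − 4 = 339 transpositions; sign(π) = (−1)^339 = -1.
Zolotarev: (5|343) = -1, matching the cycle-count sign.

-1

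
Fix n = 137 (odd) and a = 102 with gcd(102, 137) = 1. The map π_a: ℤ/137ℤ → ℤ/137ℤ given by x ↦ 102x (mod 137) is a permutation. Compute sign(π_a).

-1

Orbit of 115 under x↦102x: [115, 85, 39, 5, 99, 97, 30]… (length divides ord_137(102)).
Cycle lengths of π_102 on ℤ/137ℤ: [136, 1]; 2 cycles in total.
With 2 cycles on 137 points, sign = (−1)^{137−2} = -1.
Check: (102/137) = -1 by Zolotarev.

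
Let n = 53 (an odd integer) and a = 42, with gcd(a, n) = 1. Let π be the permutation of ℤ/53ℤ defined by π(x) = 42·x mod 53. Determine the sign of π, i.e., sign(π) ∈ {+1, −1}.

Trace 36: π^k(36) = [36, 28, 10, 49, 44, 46, 24] for k=0..6.
5 cycles of lengths [13, 13, 13, 13, 1].
5 cycles on 53: each ℓ→(−1)^(ℓ−1), product (−1)^48 = +1.

+1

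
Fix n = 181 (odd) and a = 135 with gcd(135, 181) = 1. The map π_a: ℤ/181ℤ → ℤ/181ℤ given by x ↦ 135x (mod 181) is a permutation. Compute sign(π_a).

+1

Orbit of 1 under x↦135x: [1, 135, 125, 42, 59]… (length divides ord_181(135)).
The orbit structure of x ↦ 135x mod 181: 37 orbits of sizes [5, 5, 5, 5, 5, 5, 5, 5, 5, 5, 5, 5, 5, 5, 5, 5, 5, 5, 5, 5, 5, 5, 5, 5, 5, 5, 5, 5, 5, 5, 5, 5, 5, 5, 5, 5, 1].
37 cycles on 181: each ℓ→(−1)^(ℓ−1), product (−1)^144 = +1.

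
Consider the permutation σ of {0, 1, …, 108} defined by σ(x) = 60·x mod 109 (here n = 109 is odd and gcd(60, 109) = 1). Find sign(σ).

+1

Trace 60: π^k(60) = [60, 3, 71, 9, 104, 27, 94] for k=0..6.
Cycle lengths of π_60 on ℤ/109ℤ: [54, 54, 1]; 3 cycles in total.
With 3 cycles on 109 points, sign = (−1)^{109−3} = +1.
Zolotarev: (60|109) = +1, matching the cycle-count sign.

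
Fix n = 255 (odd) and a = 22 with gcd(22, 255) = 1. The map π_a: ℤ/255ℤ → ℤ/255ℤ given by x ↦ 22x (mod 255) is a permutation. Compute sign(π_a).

Start at x=106: 106 → 37 → 49 → 58 → 1 → 22 → 229 → … (one orbit).
21 cycles of lengths [16, 16, 16, 16, 16, 16, 16, 16, 16, 16, 16, 16, 16, 16, 16, 4, 4, 4, 1, 1, 1].
With 21 cycles on 255 points, sign = (−1)^{255−21} = +1.
Zolotarev: (22|255) = +1, matching the cycle-count sign.

+1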